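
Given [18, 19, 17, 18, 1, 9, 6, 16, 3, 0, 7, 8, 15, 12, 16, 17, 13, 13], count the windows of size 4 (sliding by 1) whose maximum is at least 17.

(18, 19, 17, 18) → max 19  ≥ 17 ✓
(19, 17, 18, 1) → max 19  ≥ 17 ✓
(17, 18, 1, 9) → max 18  ≥ 17 ✓
(18, 1, 9, 6) → max 18  ≥ 17 ✓
(1, 9, 6, 16) → max 16
(9, 6, 16, 3) → max 16
(6, 16, 3, 0) → max 16
(16, 3, 0, 7) → max 16
(3, 0, 7, 8) → max 8
(0, 7, 8, 15) → max 15
(7, 8, 15, 12) → max 15
(8, 15, 12, 16) → max 16
(15, 12, 16, 17) → max 17  ≥ 17 ✓
(12, 16, 17, 13) → max 17  ≥ 17 ✓
(16, 17, 13, 13) → max 17  ≥ 17 ✓
7 windows satisfy the condition.

7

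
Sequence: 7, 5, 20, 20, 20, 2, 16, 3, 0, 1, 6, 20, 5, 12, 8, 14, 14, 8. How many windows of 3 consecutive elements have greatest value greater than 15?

[7, 5, 20] → max 20  > 15 ✓
[5, 20, 20] → max 20  > 15 ✓
[20, 20, 20] → max 20  > 15 ✓
[20, 20, 2] → max 20  > 15 ✓
[20, 2, 16] → max 20  > 15 ✓
[2, 16, 3] → max 16  > 15 ✓
[16, 3, 0] → max 16  > 15 ✓
[3, 0, 1] → max 3
[0, 1, 6] → max 6
[1, 6, 20] → max 20  > 15 ✓
[6, 20, 5] → max 20  > 15 ✓
[20, 5, 12] → max 20  > 15 ✓
[5, 12, 8] → max 12
[12, 8, 14] → max 14
[8, 14, 14] → max 14
[14, 14, 8] → max 14
10 windows satisfy the condition.

10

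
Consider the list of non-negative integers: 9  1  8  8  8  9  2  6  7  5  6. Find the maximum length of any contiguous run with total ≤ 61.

10

[9] sum 9 len 1
[9, 1] sum 10 len 2
[9, 1, 8] sum 18 len 3
[9, 1, 8, 8] sum 26 len 4
[9, 1, 8, 8, 8] sum 34 len 5
[9, 1, 8, 8, 8, 9] sum 43 len 6
[9, 1, 8, 8, 8, 9, 2] sum 45 len 7
[9, 1, 8, 8, 8, 9, 2, 6] sum 51 len 8
[9, 1, 8, 8, 8, 9, 2, 6, 7] sum 58 len 9
[1, 8, 8, 8, 9, 2, 6, 7, 5] sum 54 len 9
[1, 8, 8, 8, 9, 2, 6, 7, 5, 6] sum 60 len 10
Longest length seen: 10.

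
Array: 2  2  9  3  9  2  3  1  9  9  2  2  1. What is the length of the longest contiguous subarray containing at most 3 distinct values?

Extend right; when distinct count exceeds 3, shrink from the left:
[2] 1 distinct, len 1
[2, 2] 1 distinct, len 2
[2, 2, 9] 2 distinct, len 3
[2, 2, 9, 3] 3 distinct, len 4
[2, 2, 9, 3, 9] 3 distinct, len 5
[2, 2, 9, 3, 9, 2] 3 distinct, len 6
[2, 2, 9, 3, 9, 2, 3] 3 distinct, len 7
[2, 3, 1] 3 distinct, len 3
[3, 1, 9] 3 distinct, len 3
[3, 1, 9, 9] 3 distinct, len 4
[1, 9, 9, 2] 3 distinct, len 4
[1, 9, 9, 2, 2] 3 distinct, len 5
[1, 9, 9, 2, 2, 1] 3 distinct, len 6
Longest length with ≤3 distinct: 7.

7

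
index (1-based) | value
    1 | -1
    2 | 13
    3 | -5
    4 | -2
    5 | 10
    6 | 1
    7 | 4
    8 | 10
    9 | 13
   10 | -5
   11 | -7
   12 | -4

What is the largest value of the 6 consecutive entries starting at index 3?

Elements at indices 3..8: -5, -2, 10, 1, 4, 10
max(-5, -2, 10, 1, 4, 10) = 10

10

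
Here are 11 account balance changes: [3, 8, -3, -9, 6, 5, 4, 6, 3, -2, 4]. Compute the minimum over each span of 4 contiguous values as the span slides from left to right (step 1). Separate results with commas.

[3, 8, -3, -9] → min -9
[8, -3, -9, 6] → min -9
[-3, -9, 6, 5] → min -9
[-9, 6, 5, 4] → min -9
[6, 5, 4, 6] → min 4
[5, 4, 6, 3] → min 3
[4, 6, 3, -2] → min -2
[6, 3, -2, 4] → min -2

-9, -9, -9, -9, 4, 3, -2, -2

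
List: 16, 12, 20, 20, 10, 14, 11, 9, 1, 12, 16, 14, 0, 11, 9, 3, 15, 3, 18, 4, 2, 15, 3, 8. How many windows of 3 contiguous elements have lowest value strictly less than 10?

(16, 12, 20) → min 12
(12, 20, 20) → min 12
(20, 20, 10) → min 10
(20, 10, 14) → min 10
(10, 14, 11) → min 10
(14, 11, 9) → min 9  < 10 ✓
(11, 9, 1) → min 1  < 10 ✓
(9, 1, 12) → min 1  < 10 ✓
(1, 12, 16) → min 1  < 10 ✓
(12, 16, 14) → min 12
(16, 14, 0) → min 0  < 10 ✓
(14, 0, 11) → min 0  < 10 ✓
(0, 11, 9) → min 0  < 10 ✓
(11, 9, 3) → min 3  < 10 ✓
(9, 3, 15) → min 3  < 10 ✓
(3, 15, 3) → min 3  < 10 ✓
(15, 3, 18) → min 3  < 10 ✓
(3, 18, 4) → min 3  < 10 ✓
(18, 4, 2) → min 2  < 10 ✓
(4, 2, 15) → min 2  < 10 ✓
(2, 15, 3) → min 2  < 10 ✓
(15, 3, 8) → min 3  < 10 ✓
16 windows satisfy the condition.

16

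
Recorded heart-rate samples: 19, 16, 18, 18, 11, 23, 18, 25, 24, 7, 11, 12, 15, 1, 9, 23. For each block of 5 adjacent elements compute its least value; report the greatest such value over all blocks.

(19, 16, 18, 18, 11) → min 11
(16, 18, 18, 11, 23) → min 11
(18, 18, 11, 23, 18) → min 11
(18, 11, 23, 18, 25) → min 11
(11, 23, 18, 25, 24) → min 11
(23, 18, 25, 24, 7) → min 7
(18, 25, 24, 7, 11) → min 7
(25, 24, 7, 11, 12) → min 7
(24, 7, 11, 12, 15) → min 7
(7, 11, 12, 15, 1) → min 1
(11, 12, 15, 1, 9) → min 1
(12, 15, 1, 9, 23) → min 1
Greatest of these is 11.

11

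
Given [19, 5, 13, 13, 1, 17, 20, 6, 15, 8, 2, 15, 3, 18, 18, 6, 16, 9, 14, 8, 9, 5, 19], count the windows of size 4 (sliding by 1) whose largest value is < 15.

3

(19, 5, 13, 13) → max 19
(5, 13, 13, 1) → max 13  < 15 ✓
(13, 13, 1, 17) → max 17
(13, 1, 17, 20) → max 20
(1, 17, 20, 6) → max 20
(17, 20, 6, 15) → max 20
(20, 6, 15, 8) → max 20
(6, 15, 8, 2) → max 15
(15, 8, 2, 15) → max 15
(8, 2, 15, 3) → max 15
(2, 15, 3, 18) → max 18
(15, 3, 18, 18) → max 18
(3, 18, 18, 6) → max 18
(18, 18, 6, 16) → max 18
(18, 6, 16, 9) → max 18
(6, 16, 9, 14) → max 16
(16, 9, 14, 8) → max 16
(9, 14, 8, 9) → max 14  < 15 ✓
(14, 8, 9, 5) → max 14  < 15 ✓
(8, 9, 5, 19) → max 19
3 windows satisfy the condition.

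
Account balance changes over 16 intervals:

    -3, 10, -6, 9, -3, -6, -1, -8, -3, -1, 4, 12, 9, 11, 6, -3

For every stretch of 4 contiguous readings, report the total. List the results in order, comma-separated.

-3 10 -6 9 → sum 10
10 -6 9 -3 → sum 10
-6 9 -3 -6 → sum -6
9 -3 -6 -1 → sum -1
-3 -6 -1 -8 → sum -18
-6 -1 -8 -3 → sum -18
-1 -8 -3 -1 → sum -13
-8 -3 -1 4 → sum -8
-3 -1 4 12 → sum 12
-1 4 12 9 → sum 24
4 12 9 11 → sum 36
12 9 11 6 → sum 38
9 11 6 -3 → sum 23

10, 10, -6, -1, -18, -18, -13, -8, 12, 24, 36, 38, 23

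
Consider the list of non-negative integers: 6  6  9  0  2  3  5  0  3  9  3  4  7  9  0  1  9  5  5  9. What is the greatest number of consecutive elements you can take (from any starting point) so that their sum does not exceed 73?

16

add 6: [6] sum 6, len 1
add 6: [6, 6] sum 12, len 2
add 9: [6, 6, 9] sum 21, len 3
add 0: [6, 6, 9, 0] sum 21, len 4
add 2: [6, 6, 9, 0, 2] sum 23, len 5
add 3: [6, 6, 9, 0, 2, 3] sum 26, len 6
add 5: [6, 6, 9, 0, 2, 3, 5] sum 31, len 7
add 0: [6, 6, 9, 0, 2, 3, 5, 0] sum 31, len 8
add 3: [6, 6, 9, 0, 2, 3, 5, 0, 3] sum 34, len 9
add 9: [6, 6, 9, 0, 2, 3, 5, 0, 3, 9] sum 43, len 10
add 3: [6, 6, 9, 0, 2, 3, 5, 0, 3, 9, 3] sum 46, len 11
add 4: [6, 6, 9, 0, 2, 3, 5, 0, 3, 9, 3, 4] sum 50, len 12
add 7: [6, 6, 9, 0, 2, 3, 5, 0, 3, 9, 3, 4, 7] sum 57, len 13
add 9: [6, 6, 9, 0, 2, 3, 5, 0, 3, 9, 3, 4, 7, 9] sum 66, len 14
add 0: [6, 6, 9, 0, 2, 3, 5, 0, 3, 9, 3, 4, 7, 9, 0] sum 66, len 15
add 1: [6, 6, 9, 0, 2, 3, 5, 0, 3, 9, 3, 4, 7, 9, 0, 1] sum 67, len 16
add 9: [6, 9, 0, 2, 3, 5, 0, 3, 9, 3, 4, 7, 9, 0, 1, 9] sum 70, len 16
add 5: [9, 0, 2, 3, 5, 0, 3, 9, 3, 4, 7, 9, 0, 1, 9, 5] sum 69, len 16
add 5: [0, 2, 3, 5, 0, 3, 9, 3, 4, 7, 9, 0, 1, 9, 5, 5] sum 65, len 16
add 9: [3, 5, 0, 3, 9, 3, 4, 7, 9, 0, 1, 9, 5, 5, 9] sum 72, len 15
Longest length seen: 16.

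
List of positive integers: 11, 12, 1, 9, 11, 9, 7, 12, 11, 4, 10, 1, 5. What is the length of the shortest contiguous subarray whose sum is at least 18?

2

Extend right; whenever the sum reaches 18, record the length and shrink from the left:
add 11: running sum 11 < 18
add 12: shortest ending here [11, 12] sum 23, len 2
add 1: shortest ending here [11, 12, 1] sum 24, len 3
add 9: shortest ending here [12, 1, 9] sum 22, len 3
add 11: shortest ending here [9, 11] sum 20, len 2
add 9: shortest ending here [11, 9] sum 20, len 2
add 7: shortest ending here [11, 9, 7] sum 27, len 3
add 12: shortest ending here [7, 12] sum 19, len 2
add 11: shortest ending here [12, 11] sum 23, len 2
add 4: shortest ending here [12, 11, 4] sum 27, len 3
add 10: shortest ending here [11, 4, 10] sum 25, len 3
add 1: shortest ending here [11, 4, 10, 1] sum 26, len 4
add 5: shortest ending here [4, 10, 1, 5] sum 20, len 4
Shortest qualifying length: 2.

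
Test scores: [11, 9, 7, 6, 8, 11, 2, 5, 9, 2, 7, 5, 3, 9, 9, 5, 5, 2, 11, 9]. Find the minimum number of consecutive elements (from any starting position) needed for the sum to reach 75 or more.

11

add 11: running sum 11 < 75
add 9: running sum 20 < 75
add 7: running sum 27 < 75
add 6: running sum 33 < 75
add 8: running sum 41 < 75
add 11: running sum 52 < 75
add 2: running sum 54 < 75
add 5: running sum 59 < 75
add 9: running sum 68 < 75
add 2: running sum 70 < 75
end 10: [11, 9, 7, 6, 8, 11, 2, 5, 9, 2, 7] sum 77, len 11
end 11: [11, 9, 7, 6, 8, 11, 2, 5, 9, 2, 7, 5] sum 82, len 12
end 12: [11, 9, 7, 6, 8, 11, 2, 5, 9, 2, 7, 5, 3] sum 85, len 13
end 13: [9, 7, 6, 8, 11, 2, 5, 9, 2, 7, 5, 3, 9] sum 83, len 13
end 14: [6, 8, 11, 2, 5, 9, 2, 7, 5, 3, 9, 9] sum 76, len 12
end 15: [8, 11, 2, 5, 9, 2, 7, 5, 3, 9, 9, 5] sum 75, len 12
end 16: [8, 11, 2, 5, 9, 2, 7, 5, 3, 9, 9, 5, 5] sum 80, len 13
end 17: [8, 11, 2, 5, 9, 2, 7, 5, 3, 9, 9, 5, 5, 2] sum 82, len 14
end 18: [11, 2, 5, 9, 2, 7, 5, 3, 9, 9, 5, 5, 2, 11] sum 85, len 14
end 19: [9, 2, 7, 5, 3, 9, 9, 5, 5, 2, 11, 9] sum 76, len 12
Shortest qualifying length: 11.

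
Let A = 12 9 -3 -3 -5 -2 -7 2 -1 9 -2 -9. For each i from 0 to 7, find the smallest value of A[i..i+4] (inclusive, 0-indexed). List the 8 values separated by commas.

-5, -5, -7, -7, -7, -7, -7, -9

[12, 9, -3, -3, -5] → min -5
[9, -3, -3, -5, -2] → min -5
[-3, -3, -5, -2, -7] → min -7
[-3, -5, -2, -7, 2] → min -7
[-5, -2, -7, 2, -1] → min -7
[-2, -7, 2, -1, 9] → min -7
[-7, 2, -1, 9, -2] → min -7
[2, -1, 9, -2, -9] → min -9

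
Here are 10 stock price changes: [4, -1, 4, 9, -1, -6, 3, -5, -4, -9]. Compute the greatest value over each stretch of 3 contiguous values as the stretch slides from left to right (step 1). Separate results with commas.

4, 9, 9, 9, 3, 3, 3, -4

Sliding a size-3 window across the 10 values:
4 -1 4 → max 4
-1 4 9 → max 9
4 9 -1 → max 9
9 -1 -6 → max 9
-1 -6 3 → max 3
-6 3 -5 → max 3
3 -5 -4 → max 3
-5 -4 -9 → max -4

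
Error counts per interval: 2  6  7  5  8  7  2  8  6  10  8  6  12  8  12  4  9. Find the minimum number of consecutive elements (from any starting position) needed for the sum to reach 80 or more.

add 2: running sum 2 < 80
add 6: running sum 8 < 80
add 7: running sum 15 < 80
add 5: running sum 20 < 80
add 8: running sum 28 < 80
add 7: running sum 35 < 80
add 2: running sum 37 < 80
add 8: running sum 45 < 80
add 6: running sum 51 < 80
add 10: running sum 61 < 80
add 8: running sum 69 < 80
add 6: running sum 75 < 80
end 12: [6, 7, 5, 8, 7, 2, 8, 6, 10, 8, 6, 12] sum 85, len 12
end 13: [5, 8, 7, 2, 8, 6, 10, 8, 6, 12, 8] sum 80, len 11
end 14: [8, 7, 2, 8, 6, 10, 8, 6, 12, 8, 12] sum 87, len 11
end 15: [7, 2, 8, 6, 10, 8, 6, 12, 8, 12, 4] sum 83, len 11
end 16: [8, 6, 10, 8, 6, 12, 8, 12, 4, 9] sum 83, len 10
Shortest qualifying length: 10.

10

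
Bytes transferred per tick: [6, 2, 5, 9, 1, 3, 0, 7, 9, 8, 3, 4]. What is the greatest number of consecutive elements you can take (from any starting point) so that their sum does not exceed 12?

add 6: [6] sum 6, len 1
add 2: [6, 2] sum 8, len 2
add 5: [2, 5] sum 7, len 2
add 9: [9] sum 9, len 1
add 1: [9, 1] sum 10, len 2
add 3: [1, 3] sum 4, len 2
add 0: [1, 3, 0] sum 4, len 3
add 7: [1, 3, 0, 7] sum 11, len 4
add 9: [9] sum 9, len 1
add 8: [8] sum 8, len 1
add 3: [8, 3] sum 11, len 2
add 4: [3, 4] sum 7, len 2
Longest length seen: 4.

4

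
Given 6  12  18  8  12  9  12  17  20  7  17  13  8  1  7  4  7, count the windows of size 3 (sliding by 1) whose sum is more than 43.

3

[6, 12, 18] → sum 36
[12, 18, 8] → sum 38
[18, 8, 12] → sum 38
[8, 12, 9] → sum 29
[12, 9, 12] → sum 33
[9, 12, 17] → sum 38
[12, 17, 20] → sum 49  > 43 ✓
[17, 20, 7] → sum 44  > 43 ✓
[20, 7, 17] → sum 44  > 43 ✓
[7, 17, 13] → sum 37
[17, 13, 8] → sum 38
[13, 8, 1] → sum 22
[8, 1, 7] → sum 16
[1, 7, 4] → sum 12
[7, 4, 7] → sum 18
3 windows satisfy the condition.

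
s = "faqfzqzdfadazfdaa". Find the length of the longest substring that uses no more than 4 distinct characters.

Extend right; when distinct count exceeds 4, shrink from the left:
[f] 1 distinct, len 1
[f, a] 2 distinct, len 2
[f, a, q] 3 distinct, len 3
[f, a, q, f] 3 distinct, len 4
[f, a, q, f, z] 4 distinct, len 5
[f, a, q, f, z, q] 4 distinct, len 6
[f, a, q, f, z, q, z] 4 distinct, len 7
[q, f, z, q, z, d] 4 distinct, len 6
[q, f, z, q, z, d, f] 4 distinct, len 7
[z, d, f, a] 4 distinct, len 4
[z, d, f, a, d] 4 distinct, len 5
[z, d, f, a, d, a] 4 distinct, len 6
[z, d, f, a, d, a, z] 4 distinct, len 7
[z, d, f, a, d, a, z, f] 4 distinct, len 8
[z, d, f, a, d, a, z, f, d] 4 distinct, len 9
[z, d, f, a, d, a, z, f, d, a] 4 distinct, len 10
[z, d, f, a, d, a, z, f, d, a, a] 4 distinct, len 11
Longest length with ≤4 distinct: 11.

11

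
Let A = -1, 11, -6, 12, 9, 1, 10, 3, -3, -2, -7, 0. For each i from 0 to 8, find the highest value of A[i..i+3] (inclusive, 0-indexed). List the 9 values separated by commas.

Sliding a size-4 window across the 12 values:
[-1, 11, -6, 12] → max 12
[11, -6, 12, 9] → max 12
[-6, 12, 9, 1] → max 12
[12, 9, 1, 10] → max 12
[9, 1, 10, 3] → max 10
[1, 10, 3, -3] → max 10
[10, 3, -3, -2] → max 10
[3, -3, -2, -7] → max 3
[-3, -2, -7, 0] → max 0

12, 12, 12, 12, 10, 10, 10, 3, 0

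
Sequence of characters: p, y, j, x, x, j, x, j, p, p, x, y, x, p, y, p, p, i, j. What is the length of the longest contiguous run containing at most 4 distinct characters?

add p: window [p] (1 distinct), len 1
add y: window [p, y] (2 distinct), len 2
add j: window [p, y, j] (3 distinct), len 3
add x: window [p, y, j, x] (4 distinct), len 4
add x: window [p, y, j, x, x] (4 distinct), len 5
add j: window [p, y, j, x, x, j] (4 distinct), len 6
add x: window [p, y, j, x, x, j, x] (4 distinct), len 7
add j: window [p, y, j, x, x, j, x, j] (4 distinct), len 8
add p: window [p, y, j, x, x, j, x, j, p] (4 distinct), len 9
add p: window [p, y, j, x, x, j, x, j, p, p] (4 distinct), len 10
add x: window [p, y, j, x, x, j, x, j, p, p, x] (4 distinct), len 11
add y: window [p, y, j, x, x, j, x, j, p, p, x, y] (4 distinct), len 12
add x: window [p, y, j, x, x, j, x, j, p, p, x, y, x] (4 distinct), len 13
add p: window [p, y, j, x, x, j, x, j, p, p, x, y, x, p] (4 distinct), len 14
add y: window [p, y, j, x, x, j, x, j, p, p, x, y, x, p, y] (4 distinct), len 15
add p: window [p, y, j, x, x, j, x, j, p, p, x, y, x, p, y, p] (4 distinct), len 16
add p: window [p, y, j, x, x, j, x, j, p, p, x, y, x, p, y, p, p] (4 distinct), len 17
add i: window [p, p, x, y, x, p, y, p, p, i] (4 distinct), len 10
add j: window [p, y, p, p, i, j] (4 distinct), len 6
Longest length with ≤4 distinct: 17.

17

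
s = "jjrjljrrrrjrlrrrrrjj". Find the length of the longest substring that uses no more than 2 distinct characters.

7

add j: window [j] (1 distinct), len 1
add j: window [j, j] (1 distinct), len 2
add r: window [j, j, r] (2 distinct), len 3
add j: window [j, j, r, j] (2 distinct), len 4
add l: window [j, l] (2 distinct), len 2
add j: window [j, l, j] (2 distinct), len 3
add r: window [j, r] (2 distinct), len 2
add r: window [j, r, r] (2 distinct), len 3
add r: window [j, r, r, r] (2 distinct), len 4
add r: window [j, r, r, r, r] (2 distinct), len 5
add j: window [j, r, r, r, r, j] (2 distinct), len 6
add r: window [j, r, r, r, r, j, r] (2 distinct), len 7
add l: window [r, l] (2 distinct), len 2
add r: window [r, l, r] (2 distinct), len 3
add r: window [r, l, r, r] (2 distinct), len 4
add r: window [r, l, r, r, r] (2 distinct), len 5
add r: window [r, l, r, r, r, r] (2 distinct), len 6
add r: window [r, l, r, r, r, r, r] (2 distinct), len 7
add j: window [r, r, r, r, r, j] (2 distinct), len 6
add j: window [r, r, r, r, r, j, j] (2 distinct), len 7
Longest length with ≤2 distinct: 7.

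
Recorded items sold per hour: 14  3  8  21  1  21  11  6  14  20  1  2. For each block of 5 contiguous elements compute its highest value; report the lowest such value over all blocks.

20

(14, 3, 8, 21, 1) → max 21
(3, 8, 21, 1, 21) → max 21
(8, 21, 1, 21, 11) → max 21
(21, 1, 21, 11, 6) → max 21
(1, 21, 11, 6, 14) → max 21
(21, 11, 6, 14, 20) → max 21
(11, 6, 14, 20, 1) → max 20
(6, 14, 20, 1, 2) → max 20
Lowest of these is 20.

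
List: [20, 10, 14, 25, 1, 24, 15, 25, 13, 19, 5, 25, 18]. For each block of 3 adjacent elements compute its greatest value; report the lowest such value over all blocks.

19

[20, 10, 14] → max 20
[10, 14, 25] → max 25
[14, 25, 1] → max 25
[25, 1, 24] → max 25
[1, 24, 15] → max 24
[24, 15, 25] → max 25
[15, 25, 13] → max 25
[25, 13, 19] → max 25
[13, 19, 5] → max 19
[19, 5, 25] → max 25
[5, 25, 18] → max 25
Lowest of these is 19.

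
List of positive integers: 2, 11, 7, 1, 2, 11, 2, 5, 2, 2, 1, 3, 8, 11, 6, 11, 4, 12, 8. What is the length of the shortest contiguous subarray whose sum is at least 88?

15

Extend right; whenever the sum reaches 88, record the length and shrink from the left:
add 2: running sum 2 < 88
add 11: running sum 13 < 88
add 7: running sum 20 < 88
add 1: running sum 21 < 88
add 2: running sum 23 < 88
add 11: running sum 34 < 88
add 2: running sum 36 < 88
add 5: running sum 41 < 88
add 2: running sum 43 < 88
add 2: running sum 45 < 88
add 1: running sum 46 < 88
add 3: running sum 49 < 88
add 8: running sum 57 < 88
add 11: running sum 68 < 88
add 6: running sum 74 < 88
add 11: running sum 85 < 88
add 4: shortest ending here [2, 11, 7, 1, 2, 11, 2, 5, 2, 2, 1, 3, 8, 11, 6, 11, 4] sum 89, len 17
add 12: shortest ending here [7, 1, 2, 11, 2, 5, 2, 2, 1, 3, 8, 11, 6, 11, 4, 12] sum 88, len 16
add 8: shortest ending here [2, 11, 2, 5, 2, 2, 1, 3, 8, 11, 6, 11, 4, 12, 8] sum 88, len 15
Shortest qualifying length: 15.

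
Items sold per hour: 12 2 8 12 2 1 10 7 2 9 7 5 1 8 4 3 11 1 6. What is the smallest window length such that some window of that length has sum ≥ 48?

add 12: running sum 12 < 48
add 2: running sum 14 < 48
add 8: running sum 22 < 48
add 12: running sum 34 < 48
add 2: running sum 36 < 48
add 1: running sum 37 < 48
add 10: running sum 47 < 48
add 7: shortest ending here [12, 2, 8, 12, 2, 1, 10, 7] sum 54, len 8
add 2: shortest ending here [12, 2, 8, 12, 2, 1, 10, 7, 2] sum 56, len 9
add 9: shortest ending here [8, 12, 2, 1, 10, 7, 2, 9] sum 51, len 8
add 7: shortest ending here [12, 2, 1, 10, 7, 2, 9, 7] sum 50, len 8
add 5: shortest ending here [12, 2, 1, 10, 7, 2, 9, 7, 5] sum 55, len 9
add 1: shortest ending here [12, 2, 1, 10, 7, 2, 9, 7, 5, 1] sum 56, len 10
add 8: shortest ending here [10, 7, 2, 9, 7, 5, 1, 8] sum 49, len 8
add 4: shortest ending here [10, 7, 2, 9, 7, 5, 1, 8, 4] sum 53, len 9
add 3: shortest ending here [10, 7, 2, 9, 7, 5, 1, 8, 4, 3] sum 56, len 10
add 11: shortest ending here [9, 7, 5, 1, 8, 4, 3, 11] sum 48, len 8
add 1: shortest ending here [9, 7, 5, 1, 8, 4, 3, 11, 1] sum 49, len 9
add 6: shortest ending here [9, 7, 5, 1, 8, 4, 3, 11, 1, 6] sum 55, len 10
Shortest qualifying length: 8.

8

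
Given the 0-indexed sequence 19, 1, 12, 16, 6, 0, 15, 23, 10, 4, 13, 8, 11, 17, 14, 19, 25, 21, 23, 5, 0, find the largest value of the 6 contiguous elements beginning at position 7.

23

Elements at indices 7..12: 23, 10, 4, 13, 8, 11
max(23, 10, 4, 13, 8, 11) = 23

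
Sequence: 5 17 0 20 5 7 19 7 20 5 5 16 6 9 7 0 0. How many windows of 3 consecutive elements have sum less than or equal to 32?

[5, 17, 0] → sum 22  ≤ 32 ✓
[17, 0, 20] → sum 37
[0, 20, 5] → sum 25  ≤ 32 ✓
[20, 5, 7] → sum 32  ≤ 32 ✓
[5, 7, 19] → sum 31  ≤ 32 ✓
[7, 19, 7] → sum 33
[19, 7, 20] → sum 46
[7, 20, 5] → sum 32  ≤ 32 ✓
[20, 5, 5] → sum 30  ≤ 32 ✓
[5, 5, 16] → sum 26  ≤ 32 ✓
[5, 16, 6] → sum 27  ≤ 32 ✓
[16, 6, 9] → sum 31  ≤ 32 ✓
[6, 9, 7] → sum 22  ≤ 32 ✓
[9, 7, 0] → sum 16  ≤ 32 ✓
[7, 0, 0] → sum 7  ≤ 32 ✓
12 windows satisfy the condition.

12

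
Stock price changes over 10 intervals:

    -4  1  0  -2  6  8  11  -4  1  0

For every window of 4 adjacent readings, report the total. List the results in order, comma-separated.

-5, 5, 12, 23, 21, 16, 8

(-4, 1, 0, -2) → sum -5
(1, 0, -2, 6) → sum 5
(0, -2, 6, 8) → sum 12
(-2, 6, 8, 11) → sum 23
(6, 8, 11, -4) → sum 21
(8, 11, -4, 1) → sum 16
(11, -4, 1, 0) → sum 8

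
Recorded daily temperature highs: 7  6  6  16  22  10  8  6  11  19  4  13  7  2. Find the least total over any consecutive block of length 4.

[7, 6, 6, 16] → sum 35
[6, 6, 16, 22] → sum 50
[6, 16, 22, 10] → sum 54
[16, 22, 10, 8] → sum 56
[22, 10, 8, 6] → sum 46
[10, 8, 6, 11] → sum 35
[8, 6, 11, 19] → sum 44
[6, 11, 19, 4] → sum 40
[11, 19, 4, 13] → sum 47
[19, 4, 13, 7] → sum 43
[4, 13, 7, 2] → sum 26
Least of these is 26.

26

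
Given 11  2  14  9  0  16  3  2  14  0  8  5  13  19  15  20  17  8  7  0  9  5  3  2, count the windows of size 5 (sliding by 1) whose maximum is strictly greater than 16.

8

(11, 2, 14, 9, 0) → max 14
(2, 14, 9, 0, 16) → max 16
(14, 9, 0, 16, 3) → max 16
(9, 0, 16, 3, 2) → max 16
(0, 16, 3, 2, 14) → max 16
(16, 3, 2, 14, 0) → max 16
(3, 2, 14, 0, 8) → max 14
(2, 14, 0, 8, 5) → max 14
(14, 0, 8, 5, 13) → max 14
(0, 8, 5, 13, 19) → max 19  > 16 ✓
(8, 5, 13, 19, 15) → max 19  > 16 ✓
(5, 13, 19, 15, 20) → max 20  > 16 ✓
(13, 19, 15, 20, 17) → max 20  > 16 ✓
(19, 15, 20, 17, 8) → max 20  > 16 ✓
(15, 20, 17, 8, 7) → max 20  > 16 ✓
(20, 17, 8, 7, 0) → max 20  > 16 ✓
(17, 8, 7, 0, 9) → max 17  > 16 ✓
(8, 7, 0, 9, 5) → max 9
(7, 0, 9, 5, 3) → max 9
(0, 9, 5, 3, 2) → max 9
8 windows satisfy the condition.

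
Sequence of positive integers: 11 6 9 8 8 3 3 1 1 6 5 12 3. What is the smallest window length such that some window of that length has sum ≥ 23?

add 11: running sum 11 < 23
add 6: running sum 17 < 23
add 9: shortest ending here [11, 6, 9] sum 26, len 3
add 8: shortest ending here [6, 9, 8] sum 23, len 3
add 8: shortest ending here [9, 8, 8] sum 25, len 3
add 3: shortest ending here [9, 8, 8, 3] sum 28, len 4
add 3: shortest ending here [9, 8, 8, 3, 3] sum 31, len 5
add 1: shortest ending here [8, 8, 3, 3, 1] sum 23, len 5
add 1: shortest ending here [8, 8, 3, 3, 1, 1] sum 24, len 6
add 6: shortest ending here [8, 8, 3, 3, 1, 1, 6] sum 30, len 7
add 5: shortest ending here [8, 3, 3, 1, 1, 6, 5] sum 27, len 7
add 12: shortest ending here [6, 5, 12] sum 23, len 3
add 3: shortest ending here [6, 5, 12, 3] sum 26, len 4
Shortest qualifying length: 3.

3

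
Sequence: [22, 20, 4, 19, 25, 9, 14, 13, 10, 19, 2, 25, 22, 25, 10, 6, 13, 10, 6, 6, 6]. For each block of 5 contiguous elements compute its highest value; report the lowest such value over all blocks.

13

22 20 4 19 25 → max 25
20 4 19 25 9 → max 25
4 19 25 9 14 → max 25
19 25 9 14 13 → max 25
25 9 14 13 10 → max 25
9 14 13 10 19 → max 19
14 13 10 19 2 → max 19
13 10 19 2 25 → max 25
10 19 2 25 22 → max 25
19 2 25 22 25 → max 25
2 25 22 25 10 → max 25
25 22 25 10 6 → max 25
22 25 10 6 13 → max 25
25 10 6 13 10 → max 25
10 6 13 10 6 → max 13
6 13 10 6 6 → max 13
13 10 6 6 6 → max 13
Lowest of these is 13.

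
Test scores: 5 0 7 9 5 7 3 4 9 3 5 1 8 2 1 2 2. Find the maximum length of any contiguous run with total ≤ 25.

→ 5: sum 5, len 1
→ 0: sum 5, len 2
→ 7: sum 12, len 3
→ 9: sum 21, len 4
→ 5 (dropped 5): sum 21, len 4
→ 7 (dropped 0, 7): sum 21, len 3
→ 3: sum 24, len 4
→ 4 (dropped 9): sum 19, len 4
→ 9 (dropped 5): sum 23, len 4
→ 3 (dropped 7): sum 19, len 4
→ 5: sum 24, len 5
→ 1: sum 25, len 6
→ 8 (dropped 3, 4, 9): sum 17, len 4
→ 2: sum 19, len 5
→ 1: sum 20, len 6
→ 2: sum 22, len 7
→ 2: sum 24, len 8
Longest length seen: 8.

8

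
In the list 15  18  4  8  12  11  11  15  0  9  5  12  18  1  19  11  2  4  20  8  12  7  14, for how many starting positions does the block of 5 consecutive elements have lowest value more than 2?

6

[15, 18, 4, 8, 12] → min 4  > 2 ✓
[18, 4, 8, 12, 11] → min 4  > 2 ✓
[4, 8, 12, 11, 11] → min 4  > 2 ✓
[8, 12, 11, 11, 15] → min 8  > 2 ✓
[12, 11, 11, 15, 0] → min 0
[11, 11, 15, 0, 9] → min 0
[11, 15, 0, 9, 5] → min 0
[15, 0, 9, 5, 12] → min 0
[0, 9, 5, 12, 18] → min 0
[9, 5, 12, 18, 1] → min 1
[5, 12, 18, 1, 19] → min 1
[12, 18, 1, 19, 11] → min 1
[18, 1, 19, 11, 2] → min 1
[1, 19, 11, 2, 4] → min 1
[19, 11, 2, 4, 20] → min 2
[11, 2, 4, 20, 8] → min 2
[2, 4, 20, 8, 12] → min 2
[4, 20, 8, 12, 7] → min 4  > 2 ✓
[20, 8, 12, 7, 14] → min 7  > 2 ✓
6 windows satisfy the condition.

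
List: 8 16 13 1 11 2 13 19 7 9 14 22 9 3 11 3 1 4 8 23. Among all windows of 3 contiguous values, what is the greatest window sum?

[8, 16, 13] → sum 37
[16, 13, 1] → sum 30
[13, 1, 11] → sum 25
[1, 11, 2] → sum 14
[11, 2, 13] → sum 26
[2, 13, 19] → sum 34
[13, 19, 7] → sum 39
[19, 7, 9] → sum 35
[7, 9, 14] → sum 30
[9, 14, 22] → sum 45
[14, 22, 9] → sum 45
[22, 9, 3] → sum 34
[9, 3, 11] → sum 23
[3, 11, 3] → sum 17
[11, 3, 1] → sum 15
[3, 1, 4] → sum 8
[1, 4, 8] → sum 13
[4, 8, 23] → sum 35
Greatest of these is 45.

45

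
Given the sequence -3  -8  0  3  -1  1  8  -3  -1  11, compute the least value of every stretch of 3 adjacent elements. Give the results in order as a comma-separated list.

Sliding a size-3 window across the 10 values:
[-3, -8, 0] → min -8
[-8, 0, 3] → min -8
[0, 3, -1] → min -1
[3, -1, 1] → min -1
[-1, 1, 8] → min -1
[1, 8, -3] → min -3
[8, -3, -1] → min -3
[-3, -1, 11] → min -3

-8, -8, -1, -1, -1, -3, -3, -3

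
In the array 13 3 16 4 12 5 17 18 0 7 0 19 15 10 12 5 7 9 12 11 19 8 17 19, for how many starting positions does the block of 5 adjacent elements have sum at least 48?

12

[13, 3, 16, 4, 12] → sum 48  ≥ 48 ✓
[3, 16, 4, 12, 5] → sum 40
[16, 4, 12, 5, 17] → sum 54  ≥ 48 ✓
[4, 12, 5, 17, 18] → sum 56  ≥ 48 ✓
[12, 5, 17, 18, 0] → sum 52  ≥ 48 ✓
[5, 17, 18, 0, 7] → sum 47
[17, 18, 0, 7, 0] → sum 42
[18, 0, 7, 0, 19] → sum 44
[0, 7, 0, 19, 15] → sum 41
[7, 0, 19, 15, 10] → sum 51  ≥ 48 ✓
[0, 19, 15, 10, 12] → sum 56  ≥ 48 ✓
[19, 15, 10, 12, 5] → sum 61  ≥ 48 ✓
[15, 10, 12, 5, 7] → sum 49  ≥ 48 ✓
[10, 12, 5, 7, 9] → sum 43
[12, 5, 7, 9, 12] → sum 45
[5, 7, 9, 12, 11] → sum 44
[7, 9, 12, 11, 19] → sum 58  ≥ 48 ✓
[9, 12, 11, 19, 8] → sum 59  ≥ 48 ✓
[12, 11, 19, 8, 17] → sum 67  ≥ 48 ✓
[11, 19, 8, 17, 19] → sum 74  ≥ 48 ✓
12 windows satisfy the condition.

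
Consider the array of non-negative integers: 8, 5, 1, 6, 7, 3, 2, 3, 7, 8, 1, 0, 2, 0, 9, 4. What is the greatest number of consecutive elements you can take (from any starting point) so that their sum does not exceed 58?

→ 8: sum 8, len 1
→ 5: sum 13, len 2
→ 1: sum 14, len 3
→ 6: sum 20, len 4
→ 7: sum 27, len 5
→ 3: sum 30, len 6
→ 2: sum 32, len 7
→ 3: sum 35, len 8
→ 7: sum 42, len 9
→ 8: sum 50, len 10
→ 1: sum 51, len 11
→ 0: sum 51, len 12
→ 2: sum 53, len 13
→ 0: sum 53, len 14
→ 9 (dropped 8): sum 54, len 14
→ 4: sum 58, len 15
Longest length seen: 15.

15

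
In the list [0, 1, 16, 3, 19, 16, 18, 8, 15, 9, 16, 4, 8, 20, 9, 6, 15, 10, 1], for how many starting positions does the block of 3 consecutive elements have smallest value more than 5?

9

(0, 1, 16) → min 0
(1, 16, 3) → min 1
(16, 3, 19) → min 3
(3, 19, 16) → min 3
(19, 16, 18) → min 16  > 5 ✓
(16, 18, 8) → min 8  > 5 ✓
(18, 8, 15) → min 8  > 5 ✓
(8, 15, 9) → min 8  > 5 ✓
(15, 9, 16) → min 9  > 5 ✓
(9, 16, 4) → min 4
(16, 4, 8) → min 4
(4, 8, 20) → min 4
(8, 20, 9) → min 8  > 5 ✓
(20, 9, 6) → min 6  > 5 ✓
(9, 6, 15) → min 6  > 5 ✓
(6, 15, 10) → min 6  > 5 ✓
(15, 10, 1) → min 1
9 windows satisfy the condition.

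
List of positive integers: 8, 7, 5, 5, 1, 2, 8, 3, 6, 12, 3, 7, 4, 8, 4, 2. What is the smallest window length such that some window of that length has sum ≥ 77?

14

Extend right; whenever the sum reaches 77, record the length and shrink from the left:
add 8: running sum 8 < 77
add 7: running sum 15 < 77
add 5: running sum 20 < 77
add 5: running sum 25 < 77
add 1: running sum 26 < 77
add 2: running sum 28 < 77
add 8: running sum 36 < 77
add 3: running sum 39 < 77
add 6: running sum 45 < 77
add 12: running sum 57 < 77
add 3: running sum 60 < 77
add 7: running sum 67 < 77
add 4: running sum 71 < 77
add 8: shortest ending here [8, 7, 5, 5, 1, 2, 8, 3, 6, 12, 3, 7, 4, 8] sum 79, len 14
add 4: shortest ending here [8, 7, 5, 5, 1, 2, 8, 3, 6, 12, 3, 7, 4, 8, 4] sum 83, len 15
add 2: shortest ending here [7, 5, 5, 1, 2, 8, 3, 6, 12, 3, 7, 4, 8, 4, 2] sum 77, len 15
Shortest qualifying length: 14.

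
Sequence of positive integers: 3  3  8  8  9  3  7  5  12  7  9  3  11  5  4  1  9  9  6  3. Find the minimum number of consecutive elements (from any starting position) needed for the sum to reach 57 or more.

8

Extend right; whenever the sum reaches 57, record the length and shrink from the left:
add 3: running sum 3 < 57
add 3: running sum 6 < 57
add 8: running sum 14 < 57
add 8: running sum 22 < 57
add 9: running sum 31 < 57
add 3: running sum 34 < 57
add 7: running sum 41 < 57
add 5: running sum 46 < 57
end 8: [3, 3, 8, 8, 9, 3, 7, 5, 12] sum 58, len 9
end 9: [8, 8, 9, 3, 7, 5, 12, 7] sum 59, len 8
end 10: [8, 9, 3, 7, 5, 12, 7, 9] sum 60, len 8
end 11: [8, 9, 3, 7, 5, 12, 7, 9, 3] sum 63, len 9
end 12: [3, 7, 5, 12, 7, 9, 3, 11] sum 57, len 8
end 13: [7, 5, 12, 7, 9, 3, 11, 5] sum 59, len 8
end 14: [7, 5, 12, 7, 9, 3, 11, 5, 4] sum 63, len 9
end 15: [5, 12, 7, 9, 3, 11, 5, 4, 1] sum 57, len 9
end 16: [12, 7, 9, 3, 11, 5, 4, 1, 9] sum 61, len 9
end 17: [7, 9, 3, 11, 5, 4, 1, 9, 9] sum 58, len 9
end 18: [9, 3, 11, 5, 4, 1, 9, 9, 6] sum 57, len 9
end 19: [9, 3, 11, 5, 4, 1, 9, 9, 6, 3] sum 60, len 10
Shortest qualifying length: 8.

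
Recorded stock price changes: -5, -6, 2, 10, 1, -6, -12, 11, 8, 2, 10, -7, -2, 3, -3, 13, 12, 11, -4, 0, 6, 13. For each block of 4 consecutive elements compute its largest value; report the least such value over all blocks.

3

-5 -6 2 10 → max 10
-6 2 10 1 → max 10
2 10 1 -6 → max 10
10 1 -6 -12 → max 10
1 -6 -12 11 → max 11
-6 -12 11 8 → max 11
-12 11 8 2 → max 11
11 8 2 10 → max 11
8 2 10 -7 → max 10
2 10 -7 -2 → max 10
10 -7 -2 3 → max 10
-7 -2 3 -3 → max 3
-2 3 -3 13 → max 13
3 -3 13 12 → max 13
-3 13 12 11 → max 13
13 12 11 -4 → max 13
12 11 -4 0 → max 12
11 -4 0 6 → max 11
-4 0 6 13 → max 13
Least of these is 3.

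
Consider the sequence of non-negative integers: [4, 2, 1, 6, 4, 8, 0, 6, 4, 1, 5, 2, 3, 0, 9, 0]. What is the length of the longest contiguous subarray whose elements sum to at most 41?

[4] sum 4 len 1
[4, 2] sum 6 len 2
[4, 2, 1] sum 7 len 3
[4, 2, 1, 6] sum 13 len 4
[4, 2, 1, 6, 4] sum 17 len 5
[4, 2, 1, 6, 4, 8] sum 25 len 6
[4, 2, 1, 6, 4, 8, 0] sum 25 len 7
[4, 2, 1, 6, 4, 8, 0, 6] sum 31 len 8
[4, 2, 1, 6, 4, 8, 0, 6, 4] sum 35 len 9
[4, 2, 1, 6, 4, 8, 0, 6, 4, 1] sum 36 len 10
[4, 2, 1, 6, 4, 8, 0, 6, 4, 1, 5] sum 41 len 11
[2, 1, 6, 4, 8, 0, 6, 4, 1, 5, 2] sum 39 len 11
[1, 6, 4, 8, 0, 6, 4, 1, 5, 2, 3] sum 40 len 11
[1, 6, 4, 8, 0, 6, 4, 1, 5, 2, 3, 0] sum 40 len 12
[8, 0, 6, 4, 1, 5, 2, 3, 0, 9] sum 38 len 10
[8, 0, 6, 4, 1, 5, 2, 3, 0, 9, 0] sum 38 len 11
Longest length seen: 12.

12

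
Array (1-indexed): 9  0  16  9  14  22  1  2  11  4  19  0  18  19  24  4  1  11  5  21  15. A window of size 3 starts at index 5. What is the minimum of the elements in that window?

1

Elements at indices 5..7: 14, 22, 1
min(14, 22, 1) = 1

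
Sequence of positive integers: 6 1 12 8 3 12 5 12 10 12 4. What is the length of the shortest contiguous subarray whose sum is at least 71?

8

add 6: running sum 6 < 71
add 1: running sum 7 < 71
add 12: running sum 19 < 71
add 8: running sum 27 < 71
add 3: running sum 30 < 71
add 12: running sum 42 < 71
add 5: running sum 47 < 71
add 12: running sum 59 < 71
add 10: running sum 69 < 71
end 9: [12, 8, 3, 12, 5, 12, 10, 12] sum 74, len 8
end 10: [12, 8, 3, 12, 5, 12, 10, 12, 4] sum 78, len 9
Shortest qualifying length: 8.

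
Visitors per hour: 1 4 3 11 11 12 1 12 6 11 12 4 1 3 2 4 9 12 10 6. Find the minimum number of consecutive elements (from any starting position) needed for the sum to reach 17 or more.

add 1: running sum 1 < 17
add 4: running sum 5 < 17
add 3: running sum 8 < 17
end 3: [4, 3, 11] sum 18, len 3
end 4: [11, 11] sum 22, len 2
end 5: [11, 12] sum 23, len 2
end 6: [11, 12, 1] sum 24, len 3
end 7: [12, 1, 12] sum 25, len 3
end 8: [12, 6] sum 18, len 2
end 9: [6, 11] sum 17, len 2
end 10: [11, 12] sum 23, len 2
end 11: [11, 12, 4] sum 27, len 3
end 12: [12, 4, 1] sum 17, len 3
end 13: [12, 4, 1, 3] sum 20, len 4
end 14: [12, 4, 1, 3, 2] sum 22, len 5
end 15: [12, 4, 1, 3, 2, 4] sum 26, len 6
end 16: [3, 2, 4, 9] sum 18, len 4
end 17: [9, 12] sum 21, len 2
end 18: [12, 10] sum 22, len 2
end 19: [12, 10, 6] sum 28, len 3
Shortest qualifying length: 2.

2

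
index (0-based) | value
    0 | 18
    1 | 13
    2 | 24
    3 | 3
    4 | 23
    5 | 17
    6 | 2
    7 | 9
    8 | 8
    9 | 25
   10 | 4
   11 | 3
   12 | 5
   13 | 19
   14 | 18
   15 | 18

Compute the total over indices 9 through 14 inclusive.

Elements at indices 9..14: 25, 4, 3, 5, 19, 18
sum(25, 4, 3, 5, 19, 18) = 74

74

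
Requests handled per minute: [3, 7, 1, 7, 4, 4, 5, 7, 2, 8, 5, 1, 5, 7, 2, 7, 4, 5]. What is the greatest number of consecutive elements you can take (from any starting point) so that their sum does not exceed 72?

add 3: [3] sum 3, len 1
add 7: [3, 7] sum 10, len 2
add 1: [3, 7, 1] sum 11, len 3
add 7: [3, 7, 1, 7] sum 18, len 4
add 4: [3, 7, 1, 7, 4] sum 22, len 5
add 4: [3, 7, 1, 7, 4, 4] sum 26, len 6
add 5: [3, 7, 1, 7, 4, 4, 5] sum 31, len 7
add 7: [3, 7, 1, 7, 4, 4, 5, 7] sum 38, len 8
add 2: [3, 7, 1, 7, 4, 4, 5, 7, 2] sum 40, len 9
add 8: [3, 7, 1, 7, 4, 4, 5, 7, 2, 8] sum 48, len 10
add 5: [3, 7, 1, 7, 4, 4, 5, 7, 2, 8, 5] sum 53, len 11
add 1: [3, 7, 1, 7, 4, 4, 5, 7, 2, 8, 5, 1] sum 54, len 12
add 5: [3, 7, 1, 7, 4, 4, 5, 7, 2, 8, 5, 1, 5] sum 59, len 13
add 7: [3, 7, 1, 7, 4, 4, 5, 7, 2, 8, 5, 1, 5, 7] sum 66, len 14
add 2: [3, 7, 1, 7, 4, 4, 5, 7, 2, 8, 5, 1, 5, 7, 2] sum 68, len 15
add 7: [7, 1, 7, 4, 4, 5, 7, 2, 8, 5, 1, 5, 7, 2, 7] sum 72, len 15
add 4: [1, 7, 4, 4, 5, 7, 2, 8, 5, 1, 5, 7, 2, 7, 4] sum 69, len 15
add 5: [4, 4, 5, 7, 2, 8, 5, 1, 5, 7, 2, 7, 4, 5] sum 66, len 14
Longest length seen: 15.

15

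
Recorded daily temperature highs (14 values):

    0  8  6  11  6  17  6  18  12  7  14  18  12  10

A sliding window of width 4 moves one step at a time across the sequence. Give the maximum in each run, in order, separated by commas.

(0, 8, 6, 11) → max 11
(8, 6, 11, 6) → max 11
(6, 11, 6, 17) → max 17
(11, 6, 17, 6) → max 17
(6, 17, 6, 18) → max 18
(17, 6, 18, 12) → max 18
(6, 18, 12, 7) → max 18
(18, 12, 7, 14) → max 18
(12, 7, 14, 18) → max 18
(7, 14, 18, 12) → max 18
(14, 18, 12, 10) → max 18

11, 11, 17, 17, 18, 18, 18, 18, 18, 18, 18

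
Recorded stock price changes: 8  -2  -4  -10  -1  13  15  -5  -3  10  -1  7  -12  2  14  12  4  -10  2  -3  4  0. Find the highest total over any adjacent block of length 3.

8 -2 -4 → sum 2
-2 -4 -10 → sum -16
-4 -10 -1 → sum -15
-10 -1 13 → sum 2
-1 13 15 → sum 27
13 15 -5 → sum 23
15 -5 -3 → sum 7
-5 -3 10 → sum 2
-3 10 -1 → sum 6
10 -1 7 → sum 16
-1 7 -12 → sum -6
7 -12 2 → sum -3
-12 2 14 → sum 4
2 14 12 → sum 28
14 12 4 → sum 30
12 4 -10 → sum 6
4 -10 2 → sum -4
-10 2 -3 → sum -11
2 -3 4 → sum 3
-3 4 0 → sum 1
Highest of these is 30.

30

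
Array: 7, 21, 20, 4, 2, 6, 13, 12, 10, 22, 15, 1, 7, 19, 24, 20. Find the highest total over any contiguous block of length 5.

Each size-5 window and its sum:
7 21 20 4 2 → sum 54
21 20 4 2 6 → sum 53
20 4 2 6 13 → sum 45
4 2 6 13 12 → sum 37
2 6 13 12 10 → sum 43
6 13 12 10 22 → sum 63
13 12 10 22 15 → sum 72
12 10 22 15 1 → sum 60
10 22 15 1 7 → sum 55
22 15 1 7 19 → sum 64
15 1 7 19 24 → sum 66
1 7 19 24 20 → sum 71
Highest of these is 72.

72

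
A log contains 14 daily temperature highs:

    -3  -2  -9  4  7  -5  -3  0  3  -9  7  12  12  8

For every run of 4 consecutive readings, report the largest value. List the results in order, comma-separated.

[-3, -2, -9, 4] → max 4
[-2, -9, 4, 7] → max 7
[-9, 4, 7, -5] → max 7
[4, 7, -5, -3] → max 7
[7, -5, -3, 0] → max 7
[-5, -3, 0, 3] → max 3
[-3, 0, 3, -9] → max 3
[0, 3, -9, 7] → max 7
[3, -9, 7, 12] → max 12
[-9, 7, 12, 12] → max 12
[7, 12, 12, 8] → max 12

4, 7, 7, 7, 7, 3, 3, 7, 12, 12, 12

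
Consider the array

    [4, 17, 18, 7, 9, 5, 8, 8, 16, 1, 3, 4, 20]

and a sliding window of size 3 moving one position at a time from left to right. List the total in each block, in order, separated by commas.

39, 42, 34, 21, 22, 21, 32, 25, 20, 8, 27

(4, 17, 18) → sum 39
(17, 18, 7) → sum 42
(18, 7, 9) → sum 34
(7, 9, 5) → sum 21
(9, 5, 8) → sum 22
(5, 8, 8) → sum 21
(8, 8, 16) → sum 32
(8, 16, 1) → sum 25
(16, 1, 3) → sum 20
(1, 3, 4) → sum 8
(3, 4, 20) → sum 27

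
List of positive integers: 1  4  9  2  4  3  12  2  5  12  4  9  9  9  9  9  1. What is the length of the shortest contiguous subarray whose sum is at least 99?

add 1: running sum 1 < 99
add 4: running sum 5 < 99
add 9: running sum 14 < 99
add 2: running sum 16 < 99
add 4: running sum 20 < 99
add 3: running sum 23 < 99
add 12: running sum 35 < 99
add 2: running sum 37 < 99
add 5: running sum 42 < 99
add 12: running sum 54 < 99
add 4: running sum 58 < 99
add 9: running sum 67 < 99
add 9: running sum 76 < 99
add 9: running sum 85 < 99
add 9: running sum 94 < 99
end 15: [4, 9, 2, 4, 3, 12, 2, 5, 12, 4, 9, 9, 9, 9, 9] sum 102, len 15
end 16: [9, 2, 4, 3, 12, 2, 5, 12, 4, 9, 9, 9, 9, 9, 1] sum 99, len 15
Shortest qualifying length: 15.

15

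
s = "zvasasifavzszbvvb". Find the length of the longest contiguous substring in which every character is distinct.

6

add z: [z] len 1
add v: [z, v] len 2
add a: [z, v, a] len 3
add s: [z, v, a, s] len 4
add a (repeat a, move left end past it): [s, a] len 2
add s (repeat s, move left end past it): [a, s] len 2
add i: [a, s, i] len 3
add f: [a, s, i, f] len 4
add a (repeat a, move left end past it): [s, i, f, a] len 4
add v: [s, i, f, a, v] len 5
add z: [s, i, f, a, v, z] len 6
add s (repeat s, move left end past it): [i, f, a, v, z, s] len 6
add z (repeat z, move left end past it): [s, z] len 2
add b: [s, z, b] len 3
add v: [s, z, b, v] len 4
add v (repeat v, move left end past it): [v] len 1
add b: [v, b] len 2
Longest all-distinct length: 6.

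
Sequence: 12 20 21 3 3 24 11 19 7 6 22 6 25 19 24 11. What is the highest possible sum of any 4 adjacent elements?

(12, 20, 21, 3) → sum 56
(20, 21, 3, 3) → sum 47
(21, 3, 3, 24) → sum 51
(3, 3, 24, 11) → sum 41
(3, 24, 11, 19) → sum 57
(24, 11, 19, 7) → sum 61
(11, 19, 7, 6) → sum 43
(19, 7, 6, 22) → sum 54
(7, 6, 22, 6) → sum 41
(6, 22, 6, 25) → sum 59
(22, 6, 25, 19) → sum 72
(6, 25, 19, 24) → sum 74
(25, 19, 24, 11) → sum 79
Highest of these is 79.

79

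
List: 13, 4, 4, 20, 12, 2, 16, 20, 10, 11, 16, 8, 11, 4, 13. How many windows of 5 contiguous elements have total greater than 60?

[13, 4, 4, 20, 12] → sum 53
[4, 4, 20, 12, 2] → sum 42
[4, 20, 12, 2, 16] → sum 54
[20, 12, 2, 16, 20] → sum 70  > 60 ✓
[12, 2, 16, 20, 10] → sum 60
[2, 16, 20, 10, 11] → sum 59
[16, 20, 10, 11, 16] → sum 73  > 60 ✓
[20, 10, 11, 16, 8] → sum 65  > 60 ✓
[10, 11, 16, 8, 11] → sum 56
[11, 16, 8, 11, 4] → sum 50
[16, 8, 11, 4, 13] → sum 52
3 windows satisfy the condition.

3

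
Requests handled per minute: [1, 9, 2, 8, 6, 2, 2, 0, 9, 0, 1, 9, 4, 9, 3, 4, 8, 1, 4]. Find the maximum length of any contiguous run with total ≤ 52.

13

Extend to the right; shrink from the left whenever the sum exceeds 52:
[1] sum 1 len 1
[1, 9] sum 10 len 2
[1, 9, 2] sum 12 len 3
[1, 9, 2, 8] sum 20 len 4
[1, 9, 2, 8, 6] sum 26 len 5
[1, 9, 2, 8, 6, 2] sum 28 len 6
[1, 9, 2, 8, 6, 2, 2] sum 30 len 7
[1, 9, 2, 8, 6, 2, 2, 0] sum 30 len 8
[1, 9, 2, 8, 6, 2, 2, 0, 9] sum 39 len 9
[1, 9, 2, 8, 6, 2, 2, 0, 9, 0] sum 39 len 10
[1, 9, 2, 8, 6, 2, 2, 0, 9, 0, 1] sum 40 len 11
[1, 9, 2, 8, 6, 2, 2, 0, 9, 0, 1, 9] sum 49 len 12
[9, 2, 8, 6, 2, 2, 0, 9, 0, 1, 9, 4] sum 52 len 12
[2, 8, 6, 2, 2, 0, 9, 0, 1, 9, 4, 9] sum 52 len 12
[6, 2, 2, 0, 9, 0, 1, 9, 4, 9, 3] sum 45 len 11
[6, 2, 2, 0, 9, 0, 1, 9, 4, 9, 3, 4] sum 49 len 12
[2, 2, 0, 9, 0, 1, 9, 4, 9, 3, 4, 8] sum 51 len 12
[2, 2, 0, 9, 0, 1, 9, 4, 9, 3, 4, 8, 1] sum 52 len 13
[0, 9, 0, 1, 9, 4, 9, 3, 4, 8, 1, 4] sum 52 len 12
Longest length seen: 13.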